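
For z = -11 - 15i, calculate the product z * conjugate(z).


Step 1: conj(z) = -11 + 15i
Step 2: z * conj(z) = (-11)^2 + (-15)^2
Step 3: = 121 + 225 = 346

346


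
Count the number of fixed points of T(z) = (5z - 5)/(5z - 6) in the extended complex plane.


Step 1: Fixed points satisfy T(z) = z
Step 2: 5z^2 - 11z + 5 = 0
Step 3: Discriminant = (-11)^2 - 4*5*5 = 21
Step 4: Number of fixed points = 2

2


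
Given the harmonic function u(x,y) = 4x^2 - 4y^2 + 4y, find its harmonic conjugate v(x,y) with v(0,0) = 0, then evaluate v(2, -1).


Step 1: v_x = -u_y = 8y - 4
Step 2: v_y = u_x = 8x + 0
Step 3: v = 8xy - 4x + C
Step 4: v(0,0) = 0 => C = 0
Step 5: v(2, -1) = -24

-24


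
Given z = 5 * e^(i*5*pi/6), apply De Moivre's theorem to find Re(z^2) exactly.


Step 1: By De Moivre's theorem, z^2 = 5^2 * e^(i*2*5*pi/6) = 25 * (cos(5*pi/3) + i*sin(5*pi/3))
Step 2: |z|^2 = 5^2 = 25
Step 3: The angle 5*pi/3 already lies in [0, 2*pi)
Step 4: cos(5*pi/3) = 1/2
Step 5: Re(z^2) = 25 * 1/2 = 25/2

25/2


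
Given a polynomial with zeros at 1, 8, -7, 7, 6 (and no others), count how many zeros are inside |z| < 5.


Step 1: Check each root:
  z = 1: |1| = 1 < 5
  z = 8: |8| = 8 >= 5
  z = -7: |-7| = 7 >= 5
  z = 7: |7| = 7 >= 5
  z = 6: |6| = 6 >= 5
Step 2: Count = 1

1


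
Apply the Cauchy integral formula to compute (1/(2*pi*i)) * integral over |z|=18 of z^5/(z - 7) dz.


Step 1: f(z) = z^5, a = 7 is inside |z| = 18
Step 2: By Cauchy integral formula: (1/(2pi*i)) * integral = f(a)
Step 3: f(7) = 7^5 = 16807

16807


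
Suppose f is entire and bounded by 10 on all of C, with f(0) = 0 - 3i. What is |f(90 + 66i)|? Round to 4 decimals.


Step 1: By Liouville's theorem, a bounded entire function is constant.
Step 2: f(z) = f(0) = 0 - 3i for all z.
Step 3: |f(w)| = |0 - 3i| = sqrt(0 + 9)
Step 4: = 3.0

3.0


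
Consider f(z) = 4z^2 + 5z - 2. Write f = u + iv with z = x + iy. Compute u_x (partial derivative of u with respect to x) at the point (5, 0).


Step 1: f(z) = 4(x+iy)^2 + 5(x+iy) - 2
Step 2: u = 4(x^2 - y^2) + 5x - 2
Step 3: u_x = 8x + 5
Step 4: At (5, 0): u_x = 40 + 5 = 45

45


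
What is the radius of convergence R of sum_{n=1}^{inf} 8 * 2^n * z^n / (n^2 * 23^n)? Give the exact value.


Step 1: General term a_n = 8 * 2^n / (n^2 * 23^n)
Step 2: By the root test, |a_n|^(1/n) = 8^(1/n) * 2 / (n^(2/n) * 23) -> 2/23 as n -> infinity (since 8^(1/n) -> 1 and n^(2/n) -> 1)
Step 3: R = 1/lim|a_n|^(1/n) = 23/2

23/2


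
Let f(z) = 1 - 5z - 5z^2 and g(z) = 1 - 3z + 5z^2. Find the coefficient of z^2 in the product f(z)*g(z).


Step 1: z^2 term in f*g comes from: (1)*(5z^2) + (-5z)*(-3z) + (-5z^2)*(1)
Step 2: = 5 + 15 - 5
Step 3: = 15

15


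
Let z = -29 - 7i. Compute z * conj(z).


Step 1: conj(z) = -29 + 7i
Step 2: z * conj(z) = (-29)^2 + (-7)^2
Step 3: = 841 + 49 = 890

890


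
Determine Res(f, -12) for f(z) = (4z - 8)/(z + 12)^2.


Step 1: Pole of order 2 at z = -12
Step 2: Res = lim d/dz [(z + 12)^2 * f(z)] as z -> -12
Step 3: (z + 12)^2 * f(z) = 4z - 8
Step 4: d/dz[4z - 8] = 4

4


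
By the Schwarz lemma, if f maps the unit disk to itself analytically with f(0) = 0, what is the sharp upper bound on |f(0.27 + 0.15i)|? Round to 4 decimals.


Step 1: Schwarz lemma: if f: D -> D is analytic with f(0) = 0, then |f(z)| <= |z| for all z in D, and this is sharp (f(z) = z).
Step 2: |z0|^2 = 0.27^2 + 0.15^2 = 0.0954
Step 3: |z0| = sqrt(0.0954) = 0.308869
Step 4: Best bound = |z0| = 0.3089

0.3089


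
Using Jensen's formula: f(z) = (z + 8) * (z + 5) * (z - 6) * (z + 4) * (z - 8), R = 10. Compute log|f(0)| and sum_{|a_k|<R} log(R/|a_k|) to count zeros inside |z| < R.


Jensen's formula: (1/2pi)*integral log|f(Re^it)|dt = log|f(0)| + sum_{|a_k|<R} log(R/|a_k|)
Step 1: f(0) = 8 * 5 * (-6) * 4 * (-8) = 7680
Step 2: log|f(0)| = log|-8| + log|-5| + log|6| + log|-4| + log|8| = 8.9464
Step 3: Zeros inside |z| < 10: -8, -5, 6, -4, 8
Step 4: Jensen sum = log(10/8) + log(10/5) + log(10/6) + log(10/4) + log(10/8) = 2.5666
Step 5: n(R) = number of terms in the Jensen sum = count of zeros inside |z| < 10 = 5

5


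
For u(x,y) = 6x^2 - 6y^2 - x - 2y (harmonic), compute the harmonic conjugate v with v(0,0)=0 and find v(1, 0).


Step 1: v_x = -u_y = 12y + 2
Step 2: v_y = u_x = 12x - 1
Step 3: v = 12xy + 2x - y + C
Step 4: v(0,0) = 0 => C = 0
Step 5: v(1, 0) = 2

2


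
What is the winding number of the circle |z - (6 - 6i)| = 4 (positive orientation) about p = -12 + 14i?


Step 1: Center c = (6, -6), radius = 4
Step 2: |p - c|^2 = (-18)^2 + 20^2 = 724
Step 3: r^2 = 16
Step 4: |p-c| > r so winding number = 0

0


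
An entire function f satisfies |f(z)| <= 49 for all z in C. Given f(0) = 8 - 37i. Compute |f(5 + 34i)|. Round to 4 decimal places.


Step 1: By Liouville's theorem, a bounded entire function is constant.
Step 2: f(z) = f(0) = 8 - 37i for all z.
Step 3: |f(w)| = |8 - 37i| = sqrt(64 + 1369)
Step 4: = 37.855

37.855


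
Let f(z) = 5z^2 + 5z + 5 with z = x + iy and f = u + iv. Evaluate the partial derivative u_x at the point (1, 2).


Step 1: f(z) = 5(x+iy)^2 + 5(x+iy) + 5
Step 2: u = 5(x^2 - y^2) + 5x + 5
Step 3: u_x = 10x + 5
Step 4: At (1, 2): u_x = 10 + 5 = 15

15


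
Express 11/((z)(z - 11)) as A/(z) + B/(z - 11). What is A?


Step 1: Multiply both sides by (z) and set z = 0
Step 2: A = 11 / (0 - 11)
Step 3: A = 11 / (-11)
Step 4: A = -1

-1


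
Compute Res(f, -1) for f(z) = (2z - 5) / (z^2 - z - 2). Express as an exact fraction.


Step 1: Q(z) = z^2 - z - 2 = (z + 1)(z - 2)
Step 2: Q'(z) = 2z - 1
Step 3: Q'(-1) = -3, P(-1) = -7
Step 4: Res = P(-1)/Q'(-1) = -7/(-3) = 7/3

7/3


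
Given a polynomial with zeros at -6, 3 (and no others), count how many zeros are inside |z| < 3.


Step 1: Check each root:
  z = -6: |-6| = 6 >= 3
  z = 3: |3| = 3 >= 3
Step 2: Count = 0

0


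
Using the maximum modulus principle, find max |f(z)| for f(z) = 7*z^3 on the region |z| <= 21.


Step 1: On |z| = 21, |f(z)| = 7 * |z|^3 = 7 * 21^3
Step 2: By maximum modulus principle, maximum is on boundary.
Step 3: Maximum = 7 * 9261 = 64827

64827


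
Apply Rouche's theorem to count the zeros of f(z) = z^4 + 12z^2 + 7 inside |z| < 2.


Step 1: On |z| = 2 the three terms have sizes |z^4| = 2^4 = 16, |12z^2| = 12*2^2 = 48, |7| = 7
Step 2: The dominant term is g(z) = 12z^2; let h(z) = z^4 + 7 so f = g + h
Step 3: On |z| = 2: |g| = 48 and |h| <= 16 + 7 = 23
Step 4: Since 48 > 23, |h| < |g| on |z| = 2, so by Rouche f has the same number of zeros as g inside |z| < 2
Step 5: g(z) = 12z^2 has 2 zeros (at the origin, multiplicity 2) inside |z| < 2. Answer = 2

2


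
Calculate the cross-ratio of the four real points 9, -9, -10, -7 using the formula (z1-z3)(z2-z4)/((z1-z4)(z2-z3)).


Step 1: (z1-z3)(z2-z4) = 19 * (-2) = -38
Step 2: (z1-z4)(z2-z3) = 16 * 1 = 16
Step 3: Cross-ratio = -38/16 = -19/8

-19/8


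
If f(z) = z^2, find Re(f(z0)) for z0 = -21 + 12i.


Step 1: z0 = -21 + 12i
Step 2: z0^2 = (-21)^2 - 12^2 - 504i
Step 3: real part = 441 - 144 = 297

297


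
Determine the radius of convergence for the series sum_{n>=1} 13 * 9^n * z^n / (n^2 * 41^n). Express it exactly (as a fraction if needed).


Step 1: General term a_n = 13 * 9^n / (n^2 * 41^n)
Step 2: By the root test, |a_n|^(1/n) = 13^(1/n) * 9 / (n^(2/n) * 41) -> 9/41 as n -> infinity (since 13^(1/n) -> 1 and n^(2/n) -> 1)
Step 3: R = 1/lim|a_n|^(1/n) = 41/9

41/9


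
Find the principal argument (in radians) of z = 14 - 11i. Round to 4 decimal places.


Step 1: z = 14 - 11i
Step 2: arg(z) = atan2(-11, 14)
Step 3: arg(z) = -0.666

-0.666


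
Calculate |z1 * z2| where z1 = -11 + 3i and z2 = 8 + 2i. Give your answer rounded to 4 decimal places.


Step 1: |z1| = sqrt((-11)^2 + 3^2) = sqrt(130)
Step 2: |z2| = sqrt(8^2 + 2^2) = sqrt(68)
Step 3: |z1*z2| = |z1|*|z2| = sqrt(130) * sqrt(68) = sqrt(130 * 68) = sqrt(8840)
Step 4: = 94.0213

94.0213


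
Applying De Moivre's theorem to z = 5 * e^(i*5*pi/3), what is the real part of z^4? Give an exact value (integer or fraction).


Step 1: By De Moivre's theorem, z^4 = 5^4 * e^(i*4*5*pi/3) = 625 * (cos(20*pi/3) + i*sin(20*pi/3))
Step 2: |z|^4 = 5^4 = 625
Step 3: Reduce the angle mod 2*pi: 20*pi/3 - 6*pi = 2*pi/3
Step 4: cos(2*pi/3) = -1/2
Step 5: Re(z^4) = 625 * (-1/2) = -625/2

-625/2


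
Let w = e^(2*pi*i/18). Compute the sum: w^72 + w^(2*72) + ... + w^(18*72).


Step 1: The sum sum_{j=1}^{n} w^(k*j) equals n if n | k, else 0.
Step 2: Here n = 18, k = 72
Step 3: Does n divide k? 18 | 72 -> True
Step 4: Sum = 18

18


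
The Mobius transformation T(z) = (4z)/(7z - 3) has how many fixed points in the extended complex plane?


Step 1: Fixed points satisfy T(z) = z
Step 2: 7z^2 - 7z = 0
Step 3: Discriminant = (-7)^2 - 4*7*0 = 49
Step 4: Number of fixed points = 2

2


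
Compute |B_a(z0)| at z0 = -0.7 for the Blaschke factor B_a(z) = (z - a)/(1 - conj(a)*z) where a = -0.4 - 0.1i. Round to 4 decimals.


Step 1: Numerator z0 - a = -0.7 - (-0.4 - 0.1i) = -0.3 + 0.1i
Step 2: Denominator 1 - conj(a)*z0 = 1 - (-0.4 + 0.1i)*(-0.7) = 0.72 + 0.07i
Step 3: |z0 - a|^2 = (-0.3)^2 + 0.1^2 = 0.1; |1 - conj(a)*z0|^2 = 0.72^2 + 0.07^2 = 0.5233
Step 4: |B_a(-0.7)| = sqrt(0.1 / 0.5233) = sqrt(0.191095)
Step 5: = 0.4371

0.4371


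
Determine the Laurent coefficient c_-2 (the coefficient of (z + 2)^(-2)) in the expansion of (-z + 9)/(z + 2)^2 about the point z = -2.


Step 1: Write the numerator in powers of (z + 2): -z + 9 = -(z + 2) + (-1*(-2) + 9) = -(z + 2) + 11
Step 2: Divide by (z + 2)^2: f(z) = 11(z + 2)^(-2) - (z + 2)^(-1)
Step 3: This finite sum is the Laurent series of f about z = -2.
Step 4: Coefficient of (z + 2)^(-2) = -1*(-2) + 9 = 11

11


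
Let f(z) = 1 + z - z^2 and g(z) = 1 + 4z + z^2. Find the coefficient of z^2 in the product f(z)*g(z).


Step 1: z^2 term in f*g comes from: (1)*(z^2) + (z)*(4z) + (-z^2)*(1)
Step 2: = 1 + 4 - 1
Step 3: = 4

4


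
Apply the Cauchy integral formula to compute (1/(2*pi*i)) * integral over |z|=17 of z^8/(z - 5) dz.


Step 1: f(z) = z^8, a = 5 is inside |z| = 17
Step 2: By Cauchy integral formula: (1/(2pi*i)) * integral = f(a)
Step 3: f(5) = 5^8 = 390625

390625


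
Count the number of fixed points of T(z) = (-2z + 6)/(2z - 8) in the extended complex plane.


Step 1: Fixed points satisfy T(z) = z
Step 2: 2z^2 - 6z - 6 = 0
Step 3: Discriminant = (-6)^2 - 4*2*(-6) = 84
Step 4: Number of fixed points = 2

2


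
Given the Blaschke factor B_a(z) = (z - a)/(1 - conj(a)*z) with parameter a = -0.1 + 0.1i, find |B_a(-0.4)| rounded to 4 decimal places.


Step 1: Numerator z0 - a = -0.4 - (-0.1 + 0.1i) = -0.3 - 0.1i
Step 2: Denominator 1 - conj(a)*z0 = 1 - (-0.1 - 0.1i)*(-0.4) = 0.96 - 0.04i
Step 3: |z0 - a|^2 = (-0.3)^2 + (-0.1)^2 = 0.1; |1 - conj(a)*z0|^2 = 0.96^2 + (-0.04)^2 = 0.9232
Step 4: |B_a(-0.4)| = sqrt(0.1 / 0.9232) = sqrt(0.108319)
Step 5: = 0.3291

0.3291


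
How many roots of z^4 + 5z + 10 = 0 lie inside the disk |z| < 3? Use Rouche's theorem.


Step 1: On |z| = 3 the three terms have sizes |z^4| = 3^4 = 81, |5z| = 5*3 = 15, |10| = 10
Step 2: The dominant term is g(z) = z^4; let h(z) = 5z + 10 so f = g + h
Step 3: On |z| = 3: |g| = 81 and |h| <= 15 + 10 = 25
Step 4: Since 81 > 25, |h| < |g| on |z| = 3, so by Rouche f has the same number of zeros as g inside |z| < 3
Step 5: g(z) = z^4 has 4 zeros (all at the origin) inside |z| < 3. Answer = 4

4


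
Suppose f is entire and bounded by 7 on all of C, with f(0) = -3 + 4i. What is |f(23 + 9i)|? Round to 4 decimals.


Step 1: By Liouville's theorem, a bounded entire function is constant.
Step 2: f(z) = f(0) = -3 + 4i for all z.
Step 3: |f(w)| = |-3 + 4i| = sqrt(9 + 16)
Step 4: = 5.0

5.0


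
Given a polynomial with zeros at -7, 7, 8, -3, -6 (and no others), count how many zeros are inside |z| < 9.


Step 1: Check each root:
  z = -7: |-7| = 7 < 9
  z = 7: |7| = 7 < 9
  z = 8: |8| = 8 < 9
  z = -3: |-3| = 3 < 9
  z = -6: |-6| = 6 < 9
Step 2: Count = 5

5


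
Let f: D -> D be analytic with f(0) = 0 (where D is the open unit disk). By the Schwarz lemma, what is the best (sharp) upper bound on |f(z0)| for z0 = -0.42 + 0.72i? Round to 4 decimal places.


Step 1: Schwarz lemma: if f: D -> D is analytic with f(0) = 0, then |f(z)| <= |z| for all z in D, and this is sharp (f(z) = z).
Step 2: |z0|^2 = (-0.42)^2 + 0.72^2 = 0.6948
Step 3: |z0| = sqrt(0.6948) = 0.833547
Step 4: Best bound = |z0| = 0.8335

0.8335


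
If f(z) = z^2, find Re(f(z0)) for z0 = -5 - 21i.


Step 1: z0 = -5 - 21i
Step 2: z0^2 = (-5)^2 - (-21)^2 + 210i
Step 3: real part = 25 - 441 = -416

-416


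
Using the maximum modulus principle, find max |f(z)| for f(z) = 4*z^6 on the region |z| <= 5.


Step 1: On |z| = 5, |f(z)| = 4 * |z|^6 = 4 * 5^6
Step 2: By maximum modulus principle, maximum is on boundary.
Step 3: Maximum = 4 * 15625 = 62500

62500


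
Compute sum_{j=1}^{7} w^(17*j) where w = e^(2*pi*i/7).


Step 1: The sum sum_{j=1}^{n} w^(k*j) equals n if n | k, else 0.
Step 2: Here n = 7, k = 17
Step 3: Does n divide k? 7 | 17 -> False
Step 4: Sum = 0

0


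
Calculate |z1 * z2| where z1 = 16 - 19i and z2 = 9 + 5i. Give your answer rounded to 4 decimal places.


Step 1: |z1| = sqrt(16^2 + (-19)^2) = sqrt(617)
Step 2: |z2| = sqrt(9^2 + 5^2) = sqrt(106)
Step 3: |z1*z2| = |z1|*|z2| = sqrt(617) * sqrt(106) = sqrt(617 * 106) = sqrt(65402)
Step 4: = 255.7381

255.7381


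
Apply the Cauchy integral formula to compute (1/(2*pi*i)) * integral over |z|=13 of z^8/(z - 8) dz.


Step 1: f(z) = z^8, a = 8 is inside |z| = 13
Step 2: By Cauchy integral formula: (1/(2pi*i)) * integral = f(a)
Step 3: f(8) = 8^8 = 16777216

16777216


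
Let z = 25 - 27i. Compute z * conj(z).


Step 1: conj(z) = 25 + 27i
Step 2: z * conj(z) = 25^2 + (-27)^2
Step 3: = 625 + 729 = 1354

1354


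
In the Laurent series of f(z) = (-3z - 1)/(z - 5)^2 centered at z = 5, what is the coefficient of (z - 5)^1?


Step 1: Write the numerator in powers of (z - 5): -3z - 1 = -3(z - 5) + (-3*5 - 1) = -3(z - 5) - 16
Step 2: Divide by (z - 5)^2: f(z) = -16(z - 5)^(-2) - 3(z - 5)^(-1)
Step 3: This finite sum is the Laurent series of f about z = 5.
Step 4: Only the powers -2 and -1 appear, so the coefficient of (z - 5)^1 = 0

0


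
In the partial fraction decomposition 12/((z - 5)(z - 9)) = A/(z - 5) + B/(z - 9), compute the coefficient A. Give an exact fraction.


Step 1: Multiply both sides by (z - 5) and set z = 5
Step 2: A = 12 / (5 - 9)
Step 3: A = 12 / (-4)
Step 4: A = -3

-3


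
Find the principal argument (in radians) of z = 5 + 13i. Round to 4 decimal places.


Step 1: z = 5 + 13i
Step 2: arg(z) = atan2(13, 5)
Step 3: arg(z) = 1.2036

1.2036


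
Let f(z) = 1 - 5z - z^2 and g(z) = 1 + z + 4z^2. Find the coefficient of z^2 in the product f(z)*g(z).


Step 1: z^2 term in f*g comes from: (1)*(4z^2) + (-5z)*(z) + (-z^2)*(1)
Step 2: = 4 - 5 - 1
Step 3: = -2

-2


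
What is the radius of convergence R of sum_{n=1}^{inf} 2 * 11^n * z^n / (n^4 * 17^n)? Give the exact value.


Step 1: General term a_n = 2 * 11^n / (n^4 * 17^n)
Step 2: By the root test, |a_n|^(1/n) = 2^(1/n) * 11 / (n^(4/n) * 17) -> 11/17 as n -> infinity (since 2^(1/n) -> 1 and n^(4/n) -> 1)
Step 3: R = 1/lim|a_n|^(1/n) = 17/11

17/11


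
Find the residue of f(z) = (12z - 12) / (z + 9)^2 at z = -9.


Step 1: Pole of order 2 at z = -9
Step 2: Res = lim d/dz [(z + 9)^2 * f(z)] as z -> -9
Step 3: (z + 9)^2 * f(z) = 12z - 12
Step 4: d/dz[12z - 12] = 12

12


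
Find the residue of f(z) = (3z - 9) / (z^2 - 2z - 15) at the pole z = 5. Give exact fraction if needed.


Step 1: Q(z) = z^2 - 2z - 15 = (z - 5)(z + 3)
Step 2: Q'(z) = 2z - 2
Step 3: Q'(5) = 8, P(5) = 6
Step 4: Res = P(5)/Q'(5) = 6/8 = 3/4

3/4


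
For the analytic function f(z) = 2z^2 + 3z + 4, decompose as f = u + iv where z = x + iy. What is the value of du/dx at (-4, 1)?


Step 1: f(z) = 2(x+iy)^2 + 3(x+iy) + 4
Step 2: u = 2(x^2 - y^2) + 3x + 4
Step 3: u_x = 4x + 3
Step 4: At (-4, 1): u_x = -16 + 3 = -13

-13


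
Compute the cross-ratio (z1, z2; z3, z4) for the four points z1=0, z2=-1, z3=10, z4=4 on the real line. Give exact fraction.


Step 1: (z1-z3)(z2-z4) = (-10) * (-5) = 50
Step 2: (z1-z4)(z2-z3) = (-4) * (-11) = 44
Step 3: Cross-ratio = 50/44 = 25/22

25/22


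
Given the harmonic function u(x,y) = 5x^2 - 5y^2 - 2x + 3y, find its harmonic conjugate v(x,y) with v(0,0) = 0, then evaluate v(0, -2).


Step 1: v_x = -u_y = 10y - 3
Step 2: v_y = u_x = 10x - 2
Step 3: v = 10xy - 3x - 2y + C
Step 4: v(0,0) = 0 => C = 0
Step 5: v(0, -2) = 4

4


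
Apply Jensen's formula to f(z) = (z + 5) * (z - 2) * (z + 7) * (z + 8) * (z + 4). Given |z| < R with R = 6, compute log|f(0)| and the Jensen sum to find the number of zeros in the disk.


Jensen's formula: (1/2pi)*integral log|f(Re^it)|dt = log|f(0)| + sum_{|a_k|<R} log(R/|a_k|)
Step 1: f(0) = 5 * (-2) * 7 * 8 * 4 = -2240
Step 2: log|f(0)| = log|-5| + log|2| + log|-7| + log|-8| + log|-4| = 7.7142
Step 3: Zeros inside |z| < 6: -5, 2, -4
Step 4: Jensen sum = log(6/5) + log(6/2) + log(6/4) = 1.6864
Step 5: n(R) = number of terms in the Jensen sum = count of zeros inside |z| < 6 = 3

3


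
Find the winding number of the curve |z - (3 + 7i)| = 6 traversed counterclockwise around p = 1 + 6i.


Step 1: Center c = (3, 7), radius = 6
Step 2: |p - c|^2 = (-2)^2 + (-1)^2 = 5
Step 3: r^2 = 36
Step 4: |p-c| < r so winding number = 1

1


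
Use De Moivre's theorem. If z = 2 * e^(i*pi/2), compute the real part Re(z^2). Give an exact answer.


Step 1: By De Moivre's theorem, z^2 = 2^2 * e^(i*2*pi/2) = 4 * (cos(pi) + i*sin(pi))
Step 2: |z|^2 = 2^2 = 4
Step 3: The angle pi already lies in [0, 2*pi)
Step 4: cos(pi) = -1
Step 5: Re(z^2) = 4 * (-1) = -4

-4


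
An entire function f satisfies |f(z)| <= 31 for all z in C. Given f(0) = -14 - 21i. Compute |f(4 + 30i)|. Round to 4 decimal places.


Step 1: By Liouville's theorem, a bounded entire function is constant.
Step 2: f(z) = f(0) = -14 - 21i for all z.
Step 3: |f(w)| = |-14 - 21i| = sqrt(196 + 441)
Step 4: = 25.2389

25.2389


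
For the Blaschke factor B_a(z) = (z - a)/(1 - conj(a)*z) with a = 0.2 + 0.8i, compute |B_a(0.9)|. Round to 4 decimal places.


Step 1: Numerator z0 - a = 0.9 - (0.2 + 0.8i) = 0.7 - 0.8i
Step 2: Denominator 1 - conj(a)*z0 = 1 - (0.2 - 0.8i)*0.9 = 0.82 + 0.72i
Step 3: |z0 - a|^2 = 0.7^2 + (-0.8)^2 = 1.13; |1 - conj(a)*z0|^2 = 0.82^2 + 0.72^2 = 1.1908
Step 4: |B_a(0.9)| = sqrt(1.13 / 1.1908) = sqrt(0.948942)
Step 5: = 0.9741

0.9741


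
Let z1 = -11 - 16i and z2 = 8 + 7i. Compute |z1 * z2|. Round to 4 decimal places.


Step 1: |z1| = sqrt((-11)^2 + (-16)^2) = sqrt(377)
Step 2: |z2| = sqrt(8^2 + 7^2) = sqrt(113)
Step 3: |z1*z2| = |z1|*|z2| = sqrt(377) * sqrt(113) = sqrt(377 * 113) = sqrt(42601)
Step 4: = 206.4001

206.4001


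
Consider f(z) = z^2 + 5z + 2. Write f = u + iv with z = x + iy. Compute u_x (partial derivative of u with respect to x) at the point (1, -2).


Step 1: f(z) = (x+iy)^2 + 5(x+iy) + 2
Step 2: u = (x^2 - y^2) + 5x + 2
Step 3: u_x = 2x + 5
Step 4: At (1, -2): u_x = 2 + 5 = 7

7


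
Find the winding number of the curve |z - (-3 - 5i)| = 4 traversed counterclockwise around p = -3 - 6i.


Step 1: Center c = (-3, -5), radius = 4
Step 2: |p - c|^2 = 0^2 + (-1)^2 = 1
Step 3: r^2 = 16
Step 4: |p-c| < r so winding number = 1

1


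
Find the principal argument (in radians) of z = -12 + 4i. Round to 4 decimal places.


Step 1: z = -12 + 4i
Step 2: arg(z) = atan2(4, -12)
Step 3: arg(z) = 2.8198

2.8198


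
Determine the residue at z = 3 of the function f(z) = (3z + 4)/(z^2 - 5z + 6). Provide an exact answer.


Step 1: Q(z) = z^2 - 5z + 6 = (z - 3)(z - 2)
Step 2: Q'(z) = 2z - 5
Step 3: Q'(3) = 1, P(3) = 13
Step 4: Res = P(3)/Q'(3) = 13/1 = 13

13


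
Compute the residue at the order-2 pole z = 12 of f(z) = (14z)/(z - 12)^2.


Step 1: Pole of order 2 at z = 12
Step 2: Res = lim d/dz [(z - 12)^2 * f(z)] as z -> 12
Step 3: (z - 12)^2 * f(z) = 14z
Step 4: d/dz[14z] = 14

14


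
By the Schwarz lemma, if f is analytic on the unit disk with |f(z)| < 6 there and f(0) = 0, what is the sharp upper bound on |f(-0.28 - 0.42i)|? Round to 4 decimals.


Step 1: g = f/6 maps D -> D with g(0) = 0, so by the Schwarz lemma |g(z)| <= |z|, i.e. |f(z)| <= 6|z|; this is sharp (f(z) = 6z).
Step 2: |z0|^2 = (-0.28)^2 + (-0.42)^2 = 0.2548
Step 3: |z0| = sqrt(0.2548) = 0.504777
Step 4: Best bound = 6 * |z0| = 6 * 0.504777 = 3.0287

3.0287


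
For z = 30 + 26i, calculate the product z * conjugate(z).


Step 1: conj(z) = 30 - 26i
Step 2: z * conj(z) = 30^2 + 26^2
Step 3: = 900 + 676 = 1576

1576


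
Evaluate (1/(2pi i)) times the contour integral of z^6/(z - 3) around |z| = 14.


Step 1: f(z) = z^6, a = 3 is inside |z| = 14
Step 2: By Cauchy integral formula: (1/(2pi*i)) * integral = f(a)
Step 3: f(3) = 3^6 = 729

729


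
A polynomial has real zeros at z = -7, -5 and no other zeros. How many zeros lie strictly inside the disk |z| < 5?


Step 1: Check each root:
  z = -7: |-7| = 7 >= 5
  z = -5: |-5| = 5 >= 5
Step 2: Count = 0

0


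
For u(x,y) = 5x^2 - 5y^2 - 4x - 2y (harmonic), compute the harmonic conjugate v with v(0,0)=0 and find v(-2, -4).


Step 1: v_x = -u_y = 10y + 2
Step 2: v_y = u_x = 10x - 4
Step 3: v = 10xy + 2x - 4y + C
Step 4: v(0,0) = 0 => C = 0
Step 5: v(-2, -4) = 92

92


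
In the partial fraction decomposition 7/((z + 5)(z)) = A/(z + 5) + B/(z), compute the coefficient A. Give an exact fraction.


Step 1: Multiply both sides by (z + 5) and set z = -5
Step 2: A = 7 / (-5 - 0)
Step 3: A = 7 / (-5)
Step 4: A = -7/5

-7/5


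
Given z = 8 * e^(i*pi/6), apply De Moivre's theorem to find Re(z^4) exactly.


Step 1: By De Moivre's theorem, z^4 = 8^4 * e^(i*4*pi/6) = 4096 * (cos(2*pi/3) + i*sin(2*pi/3))
Step 2: |z|^4 = 8^4 = 4096
Step 3: The angle 2*pi/3 already lies in [0, 2*pi)
Step 4: cos(2*pi/3) = -1/2
Step 5: Re(z^4) = 4096 * (-1/2) = -2048

-2048


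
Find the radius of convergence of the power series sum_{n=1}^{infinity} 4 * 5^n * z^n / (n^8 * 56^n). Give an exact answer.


Step 1: General term a_n = 4 * 5^n / (n^8 * 56^n)
Step 2: By the root test, |a_n|^(1/n) = 4^(1/n) * 5 / (n^(8/n) * 56) -> 5/56 as n -> infinity (since 4^(1/n) -> 1 and n^(8/n) -> 1)
Step 3: R = 1/lim|a_n|^(1/n) = 56/5

56/5


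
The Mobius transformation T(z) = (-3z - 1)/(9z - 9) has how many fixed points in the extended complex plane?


Step 1: Fixed points satisfy T(z) = z
Step 2: 9z^2 - 6z + 1 = 0
Step 3: Discriminant = (-6)^2 - 4*9*1 = 0
Step 4: Number of fixed points = 1

1


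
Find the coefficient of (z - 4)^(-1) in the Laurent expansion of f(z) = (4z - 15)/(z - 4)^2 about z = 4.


Step 1: Write the numerator in powers of (z - 4): 4z - 15 = 4(z - 4) + (4*4 - 15) = 4(z - 4) + 1
Step 2: Divide by (z - 4)^2: f(z) = (z - 4)^(-2) + 4(z - 4)^(-1)
Step 3: This finite sum is the Laurent series of f about z = 4.
Step 4: Coefficient of (z - 4)^(-1) = coefficient of (z - 4) in the re-centred numerator = 4

4


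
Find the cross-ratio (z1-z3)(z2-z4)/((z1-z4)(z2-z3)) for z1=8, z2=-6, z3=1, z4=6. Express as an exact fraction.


Step 1: (z1-z3)(z2-z4) = 7 * (-12) = -84
Step 2: (z1-z4)(z2-z3) = 2 * (-7) = -14
Step 3: Cross-ratio = 84/14 = 6

6


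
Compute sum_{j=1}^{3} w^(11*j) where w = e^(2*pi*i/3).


Step 1: The sum sum_{j=1}^{n} w^(k*j) equals n if n | k, else 0.
Step 2: Here n = 3, k = 11
Step 3: Does n divide k? 3 | 11 -> False
Step 4: Sum = 0

0


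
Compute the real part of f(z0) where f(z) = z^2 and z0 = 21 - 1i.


Step 1: z0 = 21 - 1i
Step 2: z0^2 = 21^2 - (-1)^2 - 42i
Step 3: real part = 441 - 1 = 440

440


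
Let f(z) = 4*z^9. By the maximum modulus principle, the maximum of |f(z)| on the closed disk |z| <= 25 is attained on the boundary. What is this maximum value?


Step 1: On |z| = 25, |f(z)| = 4 * |z|^9 = 4 * 25^9
Step 2: By maximum modulus principle, maximum is on boundary.
Step 3: Maximum = 4 * 3814697265625 = 15258789062500

15258789062500


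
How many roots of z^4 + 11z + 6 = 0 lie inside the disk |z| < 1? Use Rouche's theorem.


Step 1: On |z| = 1 the three terms have sizes |z^4| = 1^4 = 1, |11z| = 11*1 = 11, |6| = 6
Step 2: The dominant term is g(z) = 11z; let h(z) = z^4 + 6 so f = g + h
Step 3: On |z| = 1: |g| = 11 and |h| <= 1 + 6 = 7
Step 4: Since 11 > 7, |h| < |g| on |z| = 1, so by Rouche f has the same number of zeros as g inside |z| < 1
Step 5: g(z) = 11z has 1 zero (at the origin, multiplicity 1) inside |z| < 1. Answer = 1

1


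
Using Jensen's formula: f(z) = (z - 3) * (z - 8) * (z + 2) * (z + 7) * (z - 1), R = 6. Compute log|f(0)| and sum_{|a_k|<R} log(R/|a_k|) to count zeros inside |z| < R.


Jensen's formula: (1/2pi)*integral log|f(Re^it)|dt = log|f(0)| + sum_{|a_k|<R} log(R/|a_k|)
Step 1: f(0) = (-3) * (-8) * 2 * 7 * (-1) = -336
Step 2: log|f(0)| = log|3| + log|8| + log|-2| + log|-7| + log|1| = 5.8171
Step 3: Zeros inside |z| < 6: 3, -2, 1
Step 4: Jensen sum = log(6/3) + log(6/2) + log(6/1) = 3.5835
Step 5: n(R) = number of terms in the Jensen sum = count of zeros inside |z| < 6 = 3

3


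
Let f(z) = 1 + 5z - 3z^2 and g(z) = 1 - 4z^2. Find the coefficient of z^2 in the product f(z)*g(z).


Step 1: z^2 term in f*g comes from: (1)*(-4z^2) + (5z)*(0) + (-3z^2)*(1)
Step 2: = -4 + 0 - 3
Step 3: = -7

-7


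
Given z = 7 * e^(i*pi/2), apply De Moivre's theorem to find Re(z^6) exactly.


Step 1: By De Moivre's theorem, z^6 = 7^6 * e^(i*6*pi/2) = 117649 * (cos(3*pi) + i*sin(3*pi))
Step 2: |z|^6 = 7^6 = 117649
Step 3: Reduce the angle mod 2*pi: 3*pi - 2*pi = pi
Step 4: cos(pi) = -1
Step 5: Re(z^6) = 117649 * (-1) = -117649

-117649


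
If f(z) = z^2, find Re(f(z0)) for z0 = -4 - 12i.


Step 1: z0 = -4 - 12i
Step 2: z0^2 = (-4)^2 - (-12)^2 + 96i
Step 3: real part = 16 - 144 = -128

-128


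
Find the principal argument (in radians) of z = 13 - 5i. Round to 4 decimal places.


Step 1: z = 13 - 5i
Step 2: arg(z) = atan2(-5, 13)
Step 3: arg(z) = -0.3672

-0.3672


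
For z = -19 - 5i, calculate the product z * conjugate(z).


Step 1: conj(z) = -19 + 5i
Step 2: z * conj(z) = (-19)^2 + (-5)^2
Step 3: = 361 + 25 = 386

386


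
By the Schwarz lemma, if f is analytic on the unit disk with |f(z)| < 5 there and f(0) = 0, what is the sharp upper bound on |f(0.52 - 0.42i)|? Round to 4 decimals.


Step 1: g = f/5 maps D -> D with g(0) = 0, so by the Schwarz lemma |g(z)| <= |z|, i.e. |f(z)| <= 5|z|; this is sharp (f(z) = 5z).
Step 2: |z0|^2 = 0.52^2 + (-0.42)^2 = 0.4468
Step 3: |z0| = sqrt(0.4468) = 0.668431
Step 4: Best bound = 5 * |z0| = 5 * 0.668431 = 3.3422

3.3422


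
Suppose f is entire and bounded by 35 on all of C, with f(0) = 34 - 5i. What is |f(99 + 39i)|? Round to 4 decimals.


Step 1: By Liouville's theorem, a bounded entire function is constant.
Step 2: f(z) = f(0) = 34 - 5i for all z.
Step 3: |f(w)| = |34 - 5i| = sqrt(1156 + 25)
Step 4: = 34.3657

34.3657


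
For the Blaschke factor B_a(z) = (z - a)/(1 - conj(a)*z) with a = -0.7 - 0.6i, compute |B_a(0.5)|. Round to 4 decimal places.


Step 1: Numerator z0 - a = 0.5 - (-0.7 - 0.6i) = 1.2 + 0.6i
Step 2: Denominator 1 - conj(a)*z0 = 1 - (-0.7 + 0.6i)*0.5 = 1.35 - 0.3i
Step 3: |z0 - a|^2 = 1.2^2 + 0.6^2 = 1.8; |1 - conj(a)*z0|^2 = 1.35^2 + (-0.3)^2 = 1.9125
Step 4: |B_a(0.5)| = sqrt(1.8 / 1.9125) = sqrt(0.941176)
Step 5: = 0.9701

0.9701


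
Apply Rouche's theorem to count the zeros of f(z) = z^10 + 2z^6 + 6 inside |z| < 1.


Step 1: On |z| = 1 the three terms have sizes |z^10| = 1^10 = 1, |2z^6| = 2*1^6 = 2, |6| = 6
Step 2: The dominant term is g(z) = 6; let h(z) = z^10 + 2z^6 so f = g + h
Step 3: On |z| = 1: |g| = 6 and |h| <= 1 + 2 = 3
Step 4: Since 6 > 3, |h| < |g| on |z| = 1, so by Rouche f has the same number of zeros as g inside |z| < 1
Step 5: g(z) = 6 is a nonzero constant with no zeros inside |z| < 1. Answer = 0

0


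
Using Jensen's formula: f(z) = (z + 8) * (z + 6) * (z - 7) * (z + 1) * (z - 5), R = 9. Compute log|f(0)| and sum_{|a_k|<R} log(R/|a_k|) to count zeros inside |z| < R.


Jensen's formula: (1/2pi)*integral log|f(Re^it)|dt = log|f(0)| + sum_{|a_k|<R} log(R/|a_k|)
Step 1: f(0) = 8 * 6 * (-7) * 1 * (-5) = 1680
Step 2: log|f(0)| = log|-8| + log|-6| + log|7| + log|-1| + log|5| = 7.4265
Step 3: Zeros inside |z| < 9: -8, -6, 7, -1, 5
Step 4: Jensen sum = log(9/8) + log(9/6) + log(9/7) + log(9/1) + log(9/5) = 3.5596
Step 5: n(R) = number of terms in the Jensen sum = count of zeros inside |z| < 9 = 5

5


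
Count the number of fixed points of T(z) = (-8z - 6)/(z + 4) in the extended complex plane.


Step 1: Fixed points satisfy T(z) = z
Step 2: z^2 + 12z + 6 = 0
Step 3: Discriminant = 12^2 - 4*1*6 = 120
Step 4: Number of fixed points = 2

2


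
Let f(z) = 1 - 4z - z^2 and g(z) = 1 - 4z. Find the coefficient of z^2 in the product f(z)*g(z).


Step 1: z^2 term in f*g comes from: (1)*(0) + (-4z)*(-4z) + (-z^2)*(1)
Step 2: = 0 + 16 - 1
Step 3: = 15

15


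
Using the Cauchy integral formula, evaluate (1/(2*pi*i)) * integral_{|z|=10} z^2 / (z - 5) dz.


Step 1: f(z) = z^2, a = 5 is inside |z| = 10
Step 2: By Cauchy integral formula: (1/(2pi*i)) * integral = f(a)
Step 3: f(5) = 5^2 = 25

25


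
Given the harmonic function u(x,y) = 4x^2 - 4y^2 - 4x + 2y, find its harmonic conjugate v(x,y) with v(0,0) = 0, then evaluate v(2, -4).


Step 1: v_x = -u_y = 8y - 2
Step 2: v_y = u_x = 8x - 4
Step 3: v = 8xy - 2x - 4y + C
Step 4: v(0,0) = 0 => C = 0
Step 5: v(2, -4) = -52

-52


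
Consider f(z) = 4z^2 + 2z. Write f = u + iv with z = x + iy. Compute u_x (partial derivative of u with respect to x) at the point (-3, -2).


Step 1: f(z) = 4(x+iy)^2 + 2(x+iy) + 0
Step 2: u = 4(x^2 - y^2) + 2x + 0
Step 3: u_x = 8x + 2
Step 4: At (-3, -2): u_x = -24 + 2 = -22

-22


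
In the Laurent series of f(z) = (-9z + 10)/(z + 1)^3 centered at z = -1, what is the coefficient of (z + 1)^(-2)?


Step 1: Write the numerator in powers of (z + 1): -9z + 10 = -9(z + 1) + (-9*(-1) + 10) = -9(z + 1) + 19
Step 2: Divide by (z + 1)^3: f(z) = 19(z + 1)^(-3) - 9(z + 1)^(-2)
Step 3: This finite sum is the Laurent series of f about z = -1.
Step 4: Coefficient of (z + 1)^(-2) = coefficient of (z + 1) in the re-centred numerator = -9

-9


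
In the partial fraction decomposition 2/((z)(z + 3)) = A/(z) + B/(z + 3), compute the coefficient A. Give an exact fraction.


Step 1: Multiply both sides by (z) and set z = 0
Step 2: A = 2 / (0 + 3)
Step 3: A = 2 / 3
Step 4: A = 2/3

2/3


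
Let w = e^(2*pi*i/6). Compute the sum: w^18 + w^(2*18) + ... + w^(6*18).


Step 1: The sum sum_{j=1}^{n} w^(k*j) equals n if n | k, else 0.
Step 2: Here n = 6, k = 18
Step 3: Does n divide k? 6 | 18 -> True
Step 4: Sum = 6

6


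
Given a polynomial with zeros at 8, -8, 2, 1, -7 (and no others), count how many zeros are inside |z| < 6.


Step 1: Check each root:
  z = 8: |8| = 8 >= 6
  z = -8: |-8| = 8 >= 6
  z = 2: |2| = 2 < 6
  z = 1: |1| = 1 < 6
  z = -7: |-7| = 7 >= 6
Step 2: Count = 2

2


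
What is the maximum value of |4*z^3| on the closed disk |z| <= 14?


Step 1: On |z| = 14, |f(z)| = 4 * |z|^3 = 4 * 14^3
Step 2: By maximum modulus principle, maximum is on boundary.
Step 3: Maximum = 4 * 2744 = 10976

10976


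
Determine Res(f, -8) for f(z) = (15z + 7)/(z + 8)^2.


Step 1: Pole of order 2 at z = -8
Step 2: Res = lim d/dz [(z + 8)^2 * f(z)] as z -> -8
Step 3: (z + 8)^2 * f(z) = 15z + 7
Step 4: d/dz[15z + 7] = 15

15


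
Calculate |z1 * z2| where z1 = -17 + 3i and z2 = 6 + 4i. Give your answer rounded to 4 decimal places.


Step 1: |z1| = sqrt((-17)^2 + 3^2) = sqrt(298)
Step 2: |z2| = sqrt(6^2 + 4^2) = sqrt(52)
Step 3: |z1*z2| = |z1|*|z2| = sqrt(298) * sqrt(52) = sqrt(298 * 52) = sqrt(15496)
Step 4: = 124.4829

124.4829


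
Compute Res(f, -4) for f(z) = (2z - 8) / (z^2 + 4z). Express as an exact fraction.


Step 1: Q(z) = z^2 + 4z = (z + 4)(z)
Step 2: Q'(z) = 2z + 4
Step 3: Q'(-4) = -4, P(-4) = -16
Step 4: Res = P(-4)/Q'(-4) = -16/(-4) = 4

4


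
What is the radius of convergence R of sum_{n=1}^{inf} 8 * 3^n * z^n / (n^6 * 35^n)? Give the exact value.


Step 1: General term a_n = 8 * 3^n / (n^6 * 35^n)
Step 2: By the root test, |a_n|^(1/n) = 8^(1/n) * 3 / (n^(6/n) * 35) -> 3/35 as n -> infinity (since 8^(1/n) -> 1 and n^(6/n) -> 1)
Step 3: R = 1/lim|a_n|^(1/n) = 35/3

35/3


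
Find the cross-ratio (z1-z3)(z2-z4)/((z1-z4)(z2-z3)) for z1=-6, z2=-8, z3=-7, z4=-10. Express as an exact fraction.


Step 1: (z1-z3)(z2-z4) = 1 * 2 = 2
Step 2: (z1-z4)(z2-z3) = 4 * (-1) = -4
Step 3: Cross-ratio = -2/4 = -1/2

-1/2


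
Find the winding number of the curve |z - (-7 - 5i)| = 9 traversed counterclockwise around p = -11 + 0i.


Step 1: Center c = (-7, -5), radius = 9
Step 2: |p - c|^2 = (-4)^2 + 5^2 = 41
Step 3: r^2 = 81
Step 4: |p-c| < r so winding number = 1

1


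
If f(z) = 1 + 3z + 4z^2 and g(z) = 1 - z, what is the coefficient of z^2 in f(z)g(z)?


Step 1: z^2 term in f*g comes from: (1)*(0) + (3z)*(-z) + (4z^2)*(1)
Step 2: = 0 - 3 + 4
Step 3: = 1

1


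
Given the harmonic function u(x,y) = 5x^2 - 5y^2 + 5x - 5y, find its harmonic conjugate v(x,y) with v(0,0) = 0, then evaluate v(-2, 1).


Step 1: v_x = -u_y = 10y + 5
Step 2: v_y = u_x = 10x + 5
Step 3: v = 10xy + 5x + 5y + C
Step 4: v(0,0) = 0 => C = 0
Step 5: v(-2, 1) = -25

-25


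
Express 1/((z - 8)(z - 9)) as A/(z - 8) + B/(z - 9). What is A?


Step 1: Multiply both sides by (z - 8) and set z = 8
Step 2: A = 1 / (8 - 9)
Step 3: A = 1 / (-1)
Step 4: A = -1

-1


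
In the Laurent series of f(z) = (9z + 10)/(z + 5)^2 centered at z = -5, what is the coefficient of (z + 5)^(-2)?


Step 1: Write the numerator in powers of (z + 5): 9z + 10 = 9(z + 5) + (9*(-5) + 10) = 9(z + 5) - 35
Step 2: Divide by (z + 5)^2: f(z) = -35(z + 5)^(-2) + 9(z + 5)^(-1)
Step 3: This finite sum is the Laurent series of f about z = -5.
Step 4: Coefficient of (z + 5)^(-2) = 9*(-5) + 10 = -35

-35


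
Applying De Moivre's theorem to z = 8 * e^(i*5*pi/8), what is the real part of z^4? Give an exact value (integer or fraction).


Step 1: By De Moivre's theorem, z^4 = 8^4 * e^(i*4*5*pi/8) = 4096 * (cos(5*pi/2) + i*sin(5*pi/2))
Step 2: |z|^4 = 8^4 = 4096
Step 3: Reduce the angle mod 2*pi: 5*pi/2 - 2*pi = pi/2
Step 4: cos(pi/2) = 0
Step 5: Re(z^4) = 4096 * 0 = 0

0


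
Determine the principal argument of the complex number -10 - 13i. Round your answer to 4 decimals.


Step 1: z = -10 - 13i
Step 2: arg(z) = atan2(-13, -10)
Step 3: arg(z) = -2.2265

-2.2265


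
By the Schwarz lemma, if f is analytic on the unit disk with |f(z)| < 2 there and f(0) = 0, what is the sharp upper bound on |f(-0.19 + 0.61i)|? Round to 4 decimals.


Step 1: g = f/2 maps D -> D with g(0) = 0, so by the Schwarz lemma |g(z)| <= |z|, i.e. |f(z)| <= 2|z|; this is sharp (f(z) = 2z).
Step 2: |z0|^2 = (-0.19)^2 + 0.61^2 = 0.4082
Step 3: |z0| = sqrt(0.4082) = 0.638905
Step 4: Best bound = 2 * |z0| = 2 * 0.638905 = 1.2778

1.2778


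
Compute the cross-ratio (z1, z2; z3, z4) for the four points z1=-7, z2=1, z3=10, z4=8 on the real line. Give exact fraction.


Step 1: (z1-z3)(z2-z4) = (-17) * (-7) = 119
Step 2: (z1-z4)(z2-z3) = (-15) * (-9) = 135
Step 3: Cross-ratio = 119/135 = 119/135

119/135


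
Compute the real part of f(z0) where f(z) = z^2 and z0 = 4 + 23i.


Step 1: z0 = 4 + 23i
Step 2: z0^2 = 4^2 - 23^2 + 184i
Step 3: real part = 16 - 529 = -513

-513


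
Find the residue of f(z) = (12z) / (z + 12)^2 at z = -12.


Step 1: Pole of order 2 at z = -12
Step 2: Res = lim d/dz [(z + 12)^2 * f(z)] as z -> -12
Step 3: (z + 12)^2 * f(z) = 12z
Step 4: d/dz[12z] = 12

12


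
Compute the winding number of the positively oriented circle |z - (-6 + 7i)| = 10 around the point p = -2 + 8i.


Step 1: Center c = (-6, 7), radius = 10
Step 2: |p - c|^2 = 4^2 + 1^2 = 17
Step 3: r^2 = 100
Step 4: |p-c| < r so winding number = 1

1


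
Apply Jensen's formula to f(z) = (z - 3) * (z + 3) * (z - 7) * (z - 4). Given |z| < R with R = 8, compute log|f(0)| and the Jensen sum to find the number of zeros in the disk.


Jensen's formula: (1/2pi)*integral log|f(Re^it)|dt = log|f(0)| + sum_{|a_k|<R} log(R/|a_k|)
Step 1: f(0) = (-3) * 3 * (-7) * (-4) = -252
Step 2: log|f(0)| = log|3| + log|-3| + log|7| + log|4| = 5.5294
Step 3: Zeros inside |z| < 8: 3, -3, 7, 4
Step 4: Jensen sum = log(8/3) + log(8/3) + log(8/7) + log(8/4) = 2.7883
Step 5: n(R) = number of terms in the Jensen sum = count of zeros inside |z| < 8 = 4

4


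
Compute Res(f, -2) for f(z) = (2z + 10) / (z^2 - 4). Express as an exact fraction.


Step 1: Q(z) = z^2 - 4 = (z + 2)(z - 2)
Step 2: Q'(z) = 2z
Step 3: Q'(-2) = -4, P(-2) = 6
Step 4: Res = P(-2)/Q'(-2) = 6/(-4) = -3/2

-3/2


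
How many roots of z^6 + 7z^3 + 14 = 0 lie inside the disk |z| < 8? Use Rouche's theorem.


Step 1: On |z| = 8 the three terms have sizes |z^6| = 8^6 = 262144, |7z^3| = 7*8^3 = 3584, |14| = 14
Step 2: The dominant term is g(z) = z^6; let h(z) = 7z^3 + 14 so f = g + h
Step 3: On |z| = 8: |g| = 262144 and |h| <= 3584 + 14 = 3598
Step 4: Since 262144 > 3598, |h| < |g| on |z| = 8, so by Rouche f has the same number of zeros as g inside |z| < 8
Step 5: g(z) = z^6 has 6 zeros (all at the origin) inside |z| < 8. Answer = 6

6


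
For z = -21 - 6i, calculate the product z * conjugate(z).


Step 1: conj(z) = -21 + 6i
Step 2: z * conj(z) = (-21)^2 + (-6)^2
Step 3: = 441 + 36 = 477

477


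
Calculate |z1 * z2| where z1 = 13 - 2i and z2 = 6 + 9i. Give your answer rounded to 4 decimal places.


Step 1: |z1| = sqrt(13^2 + (-2)^2) = sqrt(173)
Step 2: |z2| = sqrt(6^2 + 9^2) = sqrt(117)
Step 3: |z1*z2| = |z1|*|z2| = sqrt(173) * sqrt(117) = sqrt(173 * 117) = sqrt(20241)
Step 4: = 142.2709

142.2709


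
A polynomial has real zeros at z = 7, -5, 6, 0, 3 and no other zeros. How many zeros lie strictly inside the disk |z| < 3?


Step 1: Check each root:
  z = 7: |7| = 7 >= 3
  z = -5: |-5| = 5 >= 3
  z = 6: |6| = 6 >= 3
  z = 0: |0| = 0 < 3
  z = 3: |3| = 3 >= 3
Step 2: Count = 1

1


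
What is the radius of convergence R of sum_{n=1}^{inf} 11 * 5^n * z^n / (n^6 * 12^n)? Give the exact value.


Step 1: General term a_n = 11 * 5^n / (n^6 * 12^n)
Step 2: By the root test, |a_n|^(1/n) = 11^(1/n) * 5 / (n^(6/n) * 12) -> 5/12 as n -> infinity (since 11^(1/n) -> 1 and n^(6/n) -> 1)
Step 3: R = 1/lim|a_n|^(1/n) = 12/5

12/5


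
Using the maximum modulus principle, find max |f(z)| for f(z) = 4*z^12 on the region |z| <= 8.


Step 1: On |z| = 8, |f(z)| = 4 * |z|^12 = 4 * 8^12
Step 2: By maximum modulus principle, maximum is on boundary.
Step 3: Maximum = 4 * 68719476736 = 274877906944

274877906944


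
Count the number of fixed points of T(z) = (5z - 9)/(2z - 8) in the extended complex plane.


Step 1: Fixed points satisfy T(z) = z
Step 2: 2z^2 - 13z + 9 = 0
Step 3: Discriminant = (-13)^2 - 4*2*9 = 97
Step 4: Number of fixed points = 2

2


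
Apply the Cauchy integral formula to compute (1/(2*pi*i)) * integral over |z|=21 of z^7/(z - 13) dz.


Step 1: f(z) = z^7, a = 13 is inside |z| = 21
Step 2: By Cauchy integral formula: (1/(2pi*i)) * integral = f(a)
Step 3: f(13) = 13^7 = 62748517

62748517


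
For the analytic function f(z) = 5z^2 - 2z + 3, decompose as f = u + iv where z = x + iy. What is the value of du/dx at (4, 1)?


Step 1: f(z) = 5(x+iy)^2 - 2(x+iy) + 3
Step 2: u = 5(x^2 - y^2) - 2x + 3
Step 3: u_x = 10x - 2
Step 4: At (4, 1): u_x = 40 - 2 = 38

38


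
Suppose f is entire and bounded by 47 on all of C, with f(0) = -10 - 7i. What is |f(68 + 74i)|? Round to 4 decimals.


Step 1: By Liouville's theorem, a bounded entire function is constant.
Step 2: f(z) = f(0) = -10 - 7i for all z.
Step 3: |f(w)| = |-10 - 7i| = sqrt(100 + 49)
Step 4: = 12.2066

12.2066


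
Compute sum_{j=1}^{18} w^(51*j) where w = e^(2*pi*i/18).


Step 1: The sum sum_{j=1}^{n} w^(k*j) equals n if n | k, else 0.
Step 2: Here n = 18, k = 51
Step 3: Does n divide k? 18 | 51 -> False
Step 4: Sum = 0

0
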